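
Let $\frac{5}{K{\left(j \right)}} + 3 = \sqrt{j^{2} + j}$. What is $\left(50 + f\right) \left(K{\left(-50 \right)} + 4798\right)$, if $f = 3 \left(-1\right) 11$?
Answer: $\frac{199102861}{2441} + \frac{2975 \sqrt{2}}{2441} \approx 81568.0$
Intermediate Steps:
$f = -33$ ($f = \left(-3\right) 11 = -33$)
$K{\left(j \right)} = \frac{5}{-3 + \sqrt{j + j^{2}}}$ ($K{\left(j \right)} = \frac{5}{-3 + \sqrt{j^{2} + j}} = \frac{5}{-3 + \sqrt{j + j^{2}}}$)
$\left(50 + f\right) \left(K{\left(-50 \right)} + 4798\right) = \left(50 - 33\right) \left(\frac{5}{-3 + \sqrt{- 50 \left(1 - 50\right)}} + 4798\right) = 17 \left(\frac{5}{-3 + \sqrt{\left(-50\right) \left(-49\right)}} + 4798\right) = 17 \left(\frac{5}{-3 + \sqrt{2450}} + 4798\right) = 17 \left(\frac{5}{-3 + 35 \sqrt{2}} + 4798\right) = 17 \left(4798 + \frac{5}{-3 + 35 \sqrt{2}}\right) = 81566 + \frac{85}{-3 + 35 \sqrt{2}}$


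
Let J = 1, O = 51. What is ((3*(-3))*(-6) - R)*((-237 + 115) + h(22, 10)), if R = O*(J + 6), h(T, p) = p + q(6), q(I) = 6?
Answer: 32118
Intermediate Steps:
h(T, p) = 6 + p (h(T, p) = p + 6 = 6 + p)
R = 357 (R = 51*(1 + 6) = 51*7 = 357)
((3*(-3))*(-6) - R)*((-237 + 115) + h(22, 10)) = ((3*(-3))*(-6) - 1*357)*((-237 + 115) + (6 + 10)) = (-9*(-6) - 357)*(-122 + 16) = (54 - 357)*(-106) = -303*(-106) = 32118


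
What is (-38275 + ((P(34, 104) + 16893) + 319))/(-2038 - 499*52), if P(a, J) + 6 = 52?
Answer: 21017/27986 ≈ 0.75098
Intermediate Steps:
P(a, J) = 46 (P(a, J) = -6 + 52 = 46)
(-38275 + ((P(34, 104) + 16893) + 319))/(-2038 - 499*52) = (-38275 + ((46 + 16893) + 319))/(-2038 - 499*52) = (-38275 + (16939 + 319))/(-2038 - 25948) = (-38275 + 17258)/(-27986) = -21017*(-1/27986) = 21017/27986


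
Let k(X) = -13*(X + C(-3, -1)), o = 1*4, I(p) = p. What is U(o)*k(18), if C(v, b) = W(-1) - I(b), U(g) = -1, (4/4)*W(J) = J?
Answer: 234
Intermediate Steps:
o = 4
W(J) = J
C(v, b) = -1 - b
k(X) = -13*X (k(X) = -13*(X + (-1 - 1*(-1))) = -13*(X + (-1 + 1)) = -13*(X + 0) = -13*X)
U(o)*k(18) = -(-13)*18 = -1*(-234) = 234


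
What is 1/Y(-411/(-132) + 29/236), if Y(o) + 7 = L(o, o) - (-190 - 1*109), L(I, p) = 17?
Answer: 1/309 ≈ 0.0032362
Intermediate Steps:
Y(o) = 309 (Y(o) = -7 + (17 - (-190 - 1*109)) = -7 + (17 - (-190 - 109)) = -7 + (17 - 1*(-299)) = -7 + (17 + 299) = -7 + 316 = 309)
1/Y(-411/(-132) + 29/236) = 1/309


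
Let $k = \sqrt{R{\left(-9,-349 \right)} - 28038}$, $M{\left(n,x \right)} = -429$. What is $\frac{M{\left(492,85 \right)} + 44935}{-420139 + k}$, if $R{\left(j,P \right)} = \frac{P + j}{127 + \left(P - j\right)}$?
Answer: $- \frac{3982824449142}{37598079967109} - \frac{89012 i \sqrt{317994942}}{37598079967109} \approx -0.10593 - 4.2218 \cdot 10^{-5} i$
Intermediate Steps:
$R{\left(j,P \right)} = \frac{P + j}{127 + P - j}$
$k = \frac{2 i \sqrt{317994942}}{213}$ ($k = \sqrt{\frac{-349 - 9}{127 - 349 - -9} - 28038} = \sqrt{\frac{1}{127 - 349 + 9} \left(-358\right) - 28038} = \sqrt{\frac{1}{-213} \left(-358\right) - 28038} = \sqrt{\left(- \frac{1}{213}\right) \left(-358\right) - 28038} = \sqrt{\frac{358}{213} - 28038} = \sqrt{- \frac{5971736}{213}} = \frac{2 i \sqrt{317994942}}{213} \approx 167.44 i$)
$\frac{M{\left(492,85 \right)} + 44935}{-420139 + k} = \frac{-429 + 44935}{-420139 + \frac{2 i \sqrt{317994942}}{213}} = \frac{44506}{-420139 + \frac{2 i \sqrt{317994942}}{213}}$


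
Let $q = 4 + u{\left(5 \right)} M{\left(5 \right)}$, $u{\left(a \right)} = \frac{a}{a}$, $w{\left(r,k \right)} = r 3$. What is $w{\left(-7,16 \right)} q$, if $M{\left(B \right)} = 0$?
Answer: $-84$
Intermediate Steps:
$w{\left(r,k \right)} = 3 r$
$u{\left(a \right)} = 1$
$q = 4$ ($q = 4 + 1 \cdot 0 = 4 + 0 = 4$)
$w{\left(-7,16 \right)} q = 3 \left(-7\right) 4 = \left(-21\right) 4 = -84$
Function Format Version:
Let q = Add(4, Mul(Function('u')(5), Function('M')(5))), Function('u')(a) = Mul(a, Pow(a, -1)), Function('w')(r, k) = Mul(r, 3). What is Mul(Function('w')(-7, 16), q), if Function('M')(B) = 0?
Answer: -84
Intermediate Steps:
Function('w')(r, k) = Mul(3, r)
Function('u')(a) = 1
q = 4 (q = Add(4, Mul(1, 0)) = Add(4, 0) = 4)
Mul(Function('w')(-7, 16), q) = Mul(Mul(3, -7), 4) = Mul(-21, 4) = -84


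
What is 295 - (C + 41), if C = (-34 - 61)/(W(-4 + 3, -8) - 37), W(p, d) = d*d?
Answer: 6953/27 ≈ 257.52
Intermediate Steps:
W(p, d) = d²
C = -95/27 (C = (-34 - 61)/((-8)² - 37) = -95/(64 - 37) = -95/27 ≈ -3.5185)
295 - (C + 41) = 295 - (-95/27 + 41) = 295 - 1*1012/27 = 295 - 1012/27 = 6953/27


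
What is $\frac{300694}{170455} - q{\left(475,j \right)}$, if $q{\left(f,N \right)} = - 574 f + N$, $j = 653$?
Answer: $\frac{46363549329}{170455} \approx 2.72 \cdot 10^{5}$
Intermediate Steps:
$q{\left(f,N \right)} = N - 574 f$
$\frac{300694}{170455} - q{\left(475,j \right)} = \frac{300694}{170455} - \left(653 - 272650\right) = 300694 \cdot \frac{1}{170455} - \left(653 - 272650\right) = \frac{300694}{170455} - -271997 = \frac{300694}{170455} + 271997 = \frac{46363549329}{170455}$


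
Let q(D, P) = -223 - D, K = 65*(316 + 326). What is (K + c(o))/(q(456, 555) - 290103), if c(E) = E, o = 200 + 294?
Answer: -21112/145391 ≈ -0.14521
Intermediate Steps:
o = 494
K = 41730 (K = 65*642 = 41730)
(K + c(o))/(q(456, 555) - 290103) = (41730 + 494)/((-223 - 1*456) - 290103) = 42224/((-223 - 456) - 290103) = 42224/(-679 - 290103) = 42224/(-290782) = 42224*(-1/290782) = -21112/145391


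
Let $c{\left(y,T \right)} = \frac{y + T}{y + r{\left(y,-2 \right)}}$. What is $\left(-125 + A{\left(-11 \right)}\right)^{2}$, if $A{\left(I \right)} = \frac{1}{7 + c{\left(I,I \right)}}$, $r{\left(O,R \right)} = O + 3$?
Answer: $\frac{374654736}{24025} \approx 15594.0$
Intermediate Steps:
$r{\left(O,R \right)} = 3 + O$
$c{\left(y,T \right)} = \frac{T + y}{3 + 2 y}$ ($c{\left(y,T \right)} = \frac{y + T}{y + \left(3 + y\right)} = \frac{T + y}{3 + 2 y}$)
$A{\left(I \right)} = \frac{1}{7 + \frac{2 I}{3 + 2 I}}$ ($A{\left(I \right)} = \frac{1}{7 + \frac{I + I}{3 + 2 I}} = \frac{1}{7 + \frac{2 I}{3 + 2 I}}$)
$\left(-125 + A{\left(-11 \right)}\right)^{2} = \left(-125 + \frac{3 + 2 \left(-11\right)}{21 + 16 \left(-11\right)}\right)^{2} = \left(-125 + \frac{3 - 22}{21 - 176}\right)^{2} = \left(-125 + \frac{1}{-155} \left(-19\right)\right)^{2} = \left(-125 - - \frac{19}{155}\right)^{2} = \left(-125 + \frac{19}{155}\right)^{2} = \left(- \frac{19356}{155}\right)^{2} = \frac{374654736}{24025}$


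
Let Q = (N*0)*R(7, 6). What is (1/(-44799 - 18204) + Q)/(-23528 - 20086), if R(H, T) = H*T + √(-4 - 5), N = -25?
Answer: 1/2747812842 ≈ 3.6393e-10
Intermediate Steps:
R(H, T) = 3*I + H*T (R(H, T) = H*T + √(-9) = H*T + 3*I = 3*I + H*T)
Q = 0 (Q = (-25*0)*(3*I + 7*6) = 0*(3*I + 42) = 0*(42 + 3*I) = 0)
(1/(-44799 - 18204) + Q)/(-23528 - 20086) = (1/(-44799 - 18204) + 0)/(-23528 - 20086) = (1/(-63003) + 0)/(-43614) = (-1/63003 + 0)*(-1/43614) = -1/63003*(-1/43614) = 1/2747812842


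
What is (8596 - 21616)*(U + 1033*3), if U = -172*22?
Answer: 8918700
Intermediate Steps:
U = -3784
(8596 - 21616)*(U + 1033*3) = (8596 - 21616)*(-3784 + 1033*3) = -13020*(-3784 + 3099) = -13020*(-685) = 8918700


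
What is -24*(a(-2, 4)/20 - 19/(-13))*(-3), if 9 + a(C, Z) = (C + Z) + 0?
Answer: 5202/65 ≈ 80.031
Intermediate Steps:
a(C, Z) = -9 + C + Z (a(C, Z) = -9 + ((C + Z) + 0) = -9 + (C + Z) = -9 + C + Z)
-24*(a(-2, 4)/20 - 19/(-13))*(-3) = -24*((-9 - 2 + 4)/20 - 19/(-13))*(-3) = -24*(-7*1/20 - 19*(-1/13))*(-3) = -24*(-7/20 + 19/13)*(-3) = -24*289/260*(-3) = -1734/65*(-3) = 5202/65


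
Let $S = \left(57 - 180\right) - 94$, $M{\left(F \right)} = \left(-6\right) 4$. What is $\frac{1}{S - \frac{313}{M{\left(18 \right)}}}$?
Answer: $- \frac{24}{4895} \approx -0.004903$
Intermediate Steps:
$M{\left(F \right)} = -24$
$S = -217$ ($S = -123 - 94 = -217$)
$\frac{1}{S - \frac{313}{M{\left(18 \right)}}} = \frac{1}{-217 - \frac{313}{-24}} = \frac{1}{-217 - - \frac{313}{24}} = \frac{1}{-217 + \frac{313}{24}} = \frac{1}{- \frac{4895}{24}} = - \frac{24}{4895}$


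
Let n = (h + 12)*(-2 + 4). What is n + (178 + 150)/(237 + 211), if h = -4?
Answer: 937/56 ≈ 16.732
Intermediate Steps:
n = 16 (n = (-4 + 12)*(-2 + 4) = 8*2 = 16)
n + (178 + 150)/(237 + 211) = 16 + (178 + 150)/(237 + 211) = 16 + 328/448 = 16 + 328*(1/448) = 16 + 41/56 = 937/56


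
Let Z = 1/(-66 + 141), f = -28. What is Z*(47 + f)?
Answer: 19/75 ≈ 0.25333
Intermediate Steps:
Z = 1/75 ≈ 0.013333
Z*(47 + f) = (47 - 28)/75 = (1/75)*19 = 19/75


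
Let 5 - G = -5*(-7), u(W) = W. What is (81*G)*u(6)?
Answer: -14580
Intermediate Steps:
G = -30 (G = 5 - (-5)*(-7) = 5 - 1*35 = 5 - 35 = -30)
(81*G)*u(6) = (81*(-30))*6 = -2430*6 = -14580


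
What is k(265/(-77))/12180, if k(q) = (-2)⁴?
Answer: 4/3045 ≈ 0.0013136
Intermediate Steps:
k(q) = 16
k(265/(-77))/12180 = 16/12180 = 16*(1/12180) = 4/3045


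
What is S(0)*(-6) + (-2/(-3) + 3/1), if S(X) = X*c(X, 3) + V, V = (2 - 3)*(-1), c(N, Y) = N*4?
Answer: -7/3 ≈ -2.3333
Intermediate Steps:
c(N, Y) = 4*N
V = 1 (V = -1*(-1) = 1)
S(X) = 1 + 4*X² (S(X) = X*(4*X) + 1 = 4*X² + 1 = 1 + 4*X²)
S(0)*(-6) + (-2/(-3) + 3/1) = (1 + 4*0²)*(-6) + (-2/(-3) + 3/1) = (1 + 4*0)*(-6) + (-2*(-⅓) + 3*1) = (1 + 0)*(-6) + (⅔ + 3) = 1*(-6) + 11/3 = -6 + 11/3 = -7/3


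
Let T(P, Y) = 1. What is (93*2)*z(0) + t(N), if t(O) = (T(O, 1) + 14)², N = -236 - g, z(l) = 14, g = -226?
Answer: 2829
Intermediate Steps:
N = -10 (N = -236 - 1*(-226) = -236 + 226 = -10)
t(O) = 225 (t(O) = (1 + 14)² = 15² = 225)
(93*2)*z(0) + t(N) = (93*2)*14 + 225 = 186*14 + 225 = 2604 + 225 = 2829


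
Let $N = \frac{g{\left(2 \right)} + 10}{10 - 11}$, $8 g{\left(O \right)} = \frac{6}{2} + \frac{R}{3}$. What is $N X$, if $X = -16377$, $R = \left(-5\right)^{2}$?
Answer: $\frac{747883}{4} \approx 1.8697 \cdot 10^{5}$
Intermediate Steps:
$R = 25$
$g{\left(O \right)} = \frac{17}{12}$ ($g{\left(O \right)} = \frac{\frac{6}{2} + \frac{25}{3}}{8} = \frac{6 \cdot \frac{1}{2} + 25 \cdot \frac{1}{3}}{8} = \frac{3 + \frac{25}{3}}{8} = \frac{1}{8} \cdot \frac{34}{3} = \frac{17}{12}$)
$N = - \frac{137}{12}$ ($N = \frac{\frac{17}{12} + 10}{10 - 11} = \frac{137}{12 \left(-1\right)} = \frac{137}{12} \left(-1\right) = - \frac{137}{12} \approx -11.417$)
$N X = \left(- \frac{137}{12}\right) \left(-16377\right) = \frac{747883}{4}$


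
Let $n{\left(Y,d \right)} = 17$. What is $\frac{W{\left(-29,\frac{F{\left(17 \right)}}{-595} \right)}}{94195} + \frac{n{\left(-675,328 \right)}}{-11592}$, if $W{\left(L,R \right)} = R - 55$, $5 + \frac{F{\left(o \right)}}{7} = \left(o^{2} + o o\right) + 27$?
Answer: $- \frac{7890383}{3712488696} \approx -0.0021254$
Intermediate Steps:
$F{\left(o \right)} = 154 + 14 o^{2}$ ($F{\left(o \right)} = -35 + 7 \left(\left(o^{2} + o o\right) + 27\right) = -35 + 7 \left(\left(o^{2} + o^{2}\right) + 27\right) = -35 + 7 \left(2 o^{2} + 27\right) = -35 + 7 \left(27 + 2 o^{2}\right) = -35 + \left(189 + 14 o^{2}\right) = 154 + 14 o^{2}$)
$W{\left(L,R \right)} = -55 + R$ ($W{\left(L,R \right)} = R - 55 = -55 + R$)
$\frac{W{\left(-29,\frac{F{\left(17 \right)}}{-595} \right)}}{94195} + \frac{n{\left(-675,328 \right)}}{-11592} = \frac{-55 + \frac{154 + 14 \cdot 17^{2}}{-595}}{94195} + \frac{17}{-11592} = \left(-55 + \left(154 + 14 \cdot 289\right) \left(- \frac{1}{595}\right)\right) \frac{1}{94195} + 17 \left(- \frac{1}{11592}\right) = \left(-55 + \left(154 + 4046\right) \left(- \frac{1}{595}\right)\right) \frac{1}{94195} - \frac{17}{11592} = \left(-55 + 4200 \left(- \frac{1}{595}\right)\right) \frac{1}{94195} - \frac{17}{11592} = \left(-55 - \frac{120}{17}\right) \frac{1}{94195} - \frac{17}{11592} = \left(- \frac{1055}{17}\right) \frac{1}{94195} - \frac{17}{11592} = - \frac{211}{320263} - \frac{17}{11592} = - \frac{7890383}{3712488696}$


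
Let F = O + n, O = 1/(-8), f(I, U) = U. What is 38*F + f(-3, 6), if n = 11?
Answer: 1677/4 ≈ 419.25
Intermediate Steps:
O = -⅛ ≈ -0.12500
F = 87/8 (F = -⅛ + 11 = 87/8 ≈ 10.875)
38*F + f(-3, 6) = 38*(87/8) + 6 = 1653/4 + 6 = 1677/4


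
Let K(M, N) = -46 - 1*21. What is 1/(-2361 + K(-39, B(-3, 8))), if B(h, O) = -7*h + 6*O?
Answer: -1/2428 ≈ -0.00041186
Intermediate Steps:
K(M, N) = -67 (K(M, N) = -46 - 21 = -67)
1/(-2361 + K(-39, B(-3, 8))) = 1/(-2361 - 67) = 1/(-2428) = -1/2428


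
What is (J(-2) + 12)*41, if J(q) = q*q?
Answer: 656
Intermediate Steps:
J(q) = q²
(J(-2) + 12)*41 = ((-2)² + 12)*41 = (4 + 12)*41 = 16*41 = 656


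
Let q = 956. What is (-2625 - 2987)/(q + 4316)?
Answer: -1403/1318 ≈ -1.0645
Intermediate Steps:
(-2625 - 2987)/(q + 4316) = (-2625 - 2987)/(956 + 4316) = -5612/5272 = -5612*1/5272 = -1403/1318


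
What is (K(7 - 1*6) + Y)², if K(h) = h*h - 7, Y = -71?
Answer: 5929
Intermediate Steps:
K(h) = -7 + h² (K(h) = h² - 7 = -7 + h²)
(K(7 - 1*6) + Y)² = ((-7 + (7 - 1*6)²) - 71)² = ((-7 + (7 - 6)²) - 71)² = ((-7 + 1²) - 71)² = ((-7 + 1) - 71)² = (-6 - 71)² = (-77)² = 5929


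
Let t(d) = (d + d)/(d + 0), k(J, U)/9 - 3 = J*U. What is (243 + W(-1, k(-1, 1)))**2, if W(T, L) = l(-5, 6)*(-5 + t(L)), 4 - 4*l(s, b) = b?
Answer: 239121/4 ≈ 59780.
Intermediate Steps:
k(J, U) = 27 + 9*J*U (k(J, U) = 27 + 9*(J*U) = 27 + 9*J*U)
t(d) = 2 (t(d) = (2*d)/d = 2)
l(s, b) = 1 - b/4
W(T, L) = 3/2 (W(T, L) = (1 - 1/4*6)*(-5 + 2) = (1 - 3/2)*(-3) = -1/2*(-3) = 3/2)
(243 + W(-1, k(-1, 1)))**2 = (243 + 3/2)**2 = (489/2)**2 = 239121/4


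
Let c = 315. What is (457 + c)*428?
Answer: 330416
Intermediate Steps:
(457 + c)*428 = (457 + 315)*428 = 772*428 = 330416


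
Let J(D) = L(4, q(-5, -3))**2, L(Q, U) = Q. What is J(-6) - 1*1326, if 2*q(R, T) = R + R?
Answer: -1310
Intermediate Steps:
q(R, T) = R (q(R, T) = (R + R)/2 = (2*R)/2 = R)
J(D) = 16 (J(D) = 4**2 = 16)
J(-6) - 1*1326 = 16 - 1*1326 = 16 - 1326 = -1310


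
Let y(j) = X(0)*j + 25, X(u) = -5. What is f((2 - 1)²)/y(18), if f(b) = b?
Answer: -1/65 ≈ -0.015385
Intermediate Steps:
y(j) = 25 - 5*j (y(j) = -5*j + 25 = 25 - 5*j)
f((2 - 1)²)/y(18) = (2 - 1)²/(25 - 5*18) = 1²/(25 - 90) = 1/(-65) = 1*(-1/65) = -1/65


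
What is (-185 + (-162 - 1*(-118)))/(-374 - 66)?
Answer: 229/440 ≈ 0.52045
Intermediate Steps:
(-185 + (-162 - 1*(-118)))/(-374 - 66) = (-185 + (-162 + 118))/(-440) = (-185 - 44)*(-1/440) = -229*(-1/440) = 229/440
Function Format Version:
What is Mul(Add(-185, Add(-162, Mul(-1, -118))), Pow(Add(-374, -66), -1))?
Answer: Rational(229, 440) ≈ 0.52045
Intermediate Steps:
Mul(Add(-185, Add(-162, Mul(-1, -118))), Pow(Add(-374, -66), -1)) = Mul(Add(-185, Add(-162, 118)), Pow(-440, -1)) = Mul(Add(-185, -44), Rational(-1, 440)) = Mul(-229, Rational(-1, 440)) = Rational(229, 440)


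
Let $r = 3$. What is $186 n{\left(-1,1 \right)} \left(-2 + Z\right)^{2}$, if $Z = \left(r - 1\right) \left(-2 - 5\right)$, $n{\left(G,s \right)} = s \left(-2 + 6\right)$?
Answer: $190464$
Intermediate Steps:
$n{\left(G,s \right)} = 4 s$ ($n{\left(G,s \right)} = s 4 = 4 s$)
$Z = -14$ ($Z = \left(3 - 1\right) \left(-2 - 5\right) = 2 \left(-7\right) = -14$)
$186 n{\left(-1,1 \right)} \left(-2 + Z\right)^{2} = 186 \cdot 4 \cdot 1 \left(-2 - 14\right)^{2} = 186 \cdot 4 \left(-16\right)^{2} = 744 \cdot 256 = 190464$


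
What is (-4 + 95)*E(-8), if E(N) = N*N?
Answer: 5824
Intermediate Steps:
E(N) = N²
(-4 + 95)*E(-8) = (-4 + 95)*(-8)² = 91*64 = 5824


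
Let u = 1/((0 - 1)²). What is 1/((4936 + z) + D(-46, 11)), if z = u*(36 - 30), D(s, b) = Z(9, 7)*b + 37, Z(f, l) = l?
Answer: 1/5056 ≈ 0.00019778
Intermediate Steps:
u = 1 (u = 1/((-1)²) = 1/1 = 1)
D(s, b) = 37 + 7*b (D(s, b) = 7*b + 37 = 37 + 7*b)
z = 6 (z = 1*(36 - 30) = 1*6 = 6)
1/((4936 + z) + D(-46, 11)) = 1/((4936 + 6) + (37 + 7*11)) = 1/(4942 + (37 + 77)) = 1/(4942 + 114) = 1/5056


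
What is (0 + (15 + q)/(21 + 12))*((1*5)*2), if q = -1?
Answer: 140/33 ≈ 4.2424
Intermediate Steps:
(0 + (15 + q)/(21 + 12))*((1*5)*2) = (0 + (15 - 1)/(21 + 12))*((1*5)*2) = (0 + 14/33)*(5*2) = (0 + 14*(1/33))*10 = (0 + 14/33)*10 = (14/33)*10 = 140/33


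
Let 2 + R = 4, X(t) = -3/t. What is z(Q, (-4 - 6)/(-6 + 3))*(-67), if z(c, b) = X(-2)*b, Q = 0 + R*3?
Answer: -335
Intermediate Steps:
R = 2 (R = -2 + 4 = 2)
Q = 6 (Q = 0 + 2*3 = 0 + 6 = 6)
z(c, b) = 3*b/2 (z(c, b) = (-3/(-2))*b = (-3*(-1/2))*b = 3*b/2)
z(Q, (-4 - 6)/(-6 + 3))*(-67) = (3*((-4 - 6)/(-6 + 3))/2)*(-67) = (3*(-10/(-3))/2)*(-67) = (3*(-10*(-1/3))/2)*(-67) = ((3/2)*(10/3))*(-67) = 5*(-67) = -335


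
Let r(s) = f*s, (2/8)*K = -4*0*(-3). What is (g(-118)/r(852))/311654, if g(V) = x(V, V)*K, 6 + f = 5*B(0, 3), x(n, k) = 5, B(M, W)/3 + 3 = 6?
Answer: 0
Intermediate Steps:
B(M, W) = 9 (B(M, W) = -9 + 3*6 = -9 + 18 = 9)
f = 39 (f = -6 + 5*9 = -6 + 45 = 39)
K = 0 (K = 4*(-4*0*(-3)) = 4*(0*(-3)) = 4*0 = 0)
r(s) = 39*s
g(V) = 0 (g(V) = 5*0 = 0)
(g(-118)/r(852))/311654 = (0/((39*852)))/311654 = (0/33228)*(1/311654) = (0*(1/33228))*(1/311654) = 0*(1/311654) = 0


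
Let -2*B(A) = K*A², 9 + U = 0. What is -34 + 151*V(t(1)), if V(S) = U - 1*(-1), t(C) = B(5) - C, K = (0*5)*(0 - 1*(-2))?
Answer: -1242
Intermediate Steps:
K = 0 (K = 0*(0 + 2) = 0*2 = 0)
U = -9 (U = -9 + 0 = -9)
B(A) = 0 (B(A) = -0*A² = -½*0 = 0)
t(C) = -C (t(C) = 0 - C = -C)
V(S) = -8 (V(S) = -9 - 1*(-1) = -9 + 1 = -8)
-34 + 151*V(t(1)) = -34 + 151*(-8) = -34 - 1208 = -1242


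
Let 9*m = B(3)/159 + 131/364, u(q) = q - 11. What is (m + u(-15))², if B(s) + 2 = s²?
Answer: 182779773434449/271320141456 ≈ 673.67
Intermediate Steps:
B(s) = -2 + s²
u(q) = -11 + q
m = 23377/520884 (m = ((-2 + 3²)/159 + 131/364)/9 = ((-2 + 9)*(1/159) + 131*(1/364))/9 = (7*(1/159) + 131/364)/9 = (7/159 + 131/364)/9 = (⅑)*(23377/57876) = 23377/520884 ≈ 0.044879)
(m + u(-15))² = (23377/520884 + (-11 - 15))² = (23377/520884 - 26)² = (-13519607/520884)² = 182779773434449/271320141456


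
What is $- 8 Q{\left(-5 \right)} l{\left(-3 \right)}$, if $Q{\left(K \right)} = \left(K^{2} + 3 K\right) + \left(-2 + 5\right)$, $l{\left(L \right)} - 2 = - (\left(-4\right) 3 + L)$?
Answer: $-1768$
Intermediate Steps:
$l{\left(L \right)} = 14 - L$ ($l{\left(L \right)} = 2 - \left(\left(-4\right) 3 + L\right) = 2 - \left(-12 + L\right) = 14 - L$)
$Q{\left(K \right)} = 3 + K^{2} + 3 K$ ($Q{\left(K \right)} = \left(K^{2} + 3 K\right) + 3 = 3 + K^{2} + 3 K$)
$- 8 Q{\left(-5 \right)} l{\left(-3 \right)} = - 8 \left(3 + \left(-5\right)^{2} + 3 \left(-5\right)\right) \left(14 - -3\right) = - 8 \left(3 + 25 - 15\right) \left(14 + 3\right) = \left(-8\right) 13 \cdot 17 = \left(-104\right) 17 = -1768$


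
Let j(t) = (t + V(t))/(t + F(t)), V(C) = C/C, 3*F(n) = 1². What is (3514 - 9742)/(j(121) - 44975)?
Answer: 1133496/8185267 ≈ 0.13848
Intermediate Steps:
F(n) = ⅓ (F(n) = (⅓)*1² = (⅓)*1 = ⅓)
V(C) = 1
j(t) = (1 + t)/(⅓ + t) (j(t) = (t + 1)/(t + ⅓) = (1 + t)/(⅓ + t))
(3514 - 9742)/(j(121) - 44975) = (3514 - 9742)/(3*(1 + 121)/(1 + 3*121) - 44975) = -6228/(3*122/(1 + 363) - 44975) = -6228/(3*122/364 - 44975) = -6228/(3*(1/364)*122 - 44975) = -6228/(183/182 - 44975) = -6228/(-8185267/182) = -6228*(-182/8185267) = 1133496/8185267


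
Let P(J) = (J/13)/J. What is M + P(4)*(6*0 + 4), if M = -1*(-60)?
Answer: 784/13 ≈ 60.308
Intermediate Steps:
M = 60
P(J) = 1/13 (P(J) = (J*(1/13))/J = (J/13)/J = 1/13)
M + P(4)*(6*0 + 4) = 60 + (6*0 + 4)/13 = 60 + (0 + 4)/13 = 60 + (1/13)*4 = 60 + 4/13 = 784/13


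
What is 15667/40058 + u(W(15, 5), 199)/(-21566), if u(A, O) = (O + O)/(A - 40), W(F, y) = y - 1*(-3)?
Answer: 2706981947/6911126624 ≈ 0.39168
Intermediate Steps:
W(F, y) = 3 + y (W(F, y) = y + 3 = 3 + y)
u(A, O) = 2*O/(-40 + A) (u(A, O) = (2*O)/(-40 + A) = 2*O/(-40 + A))
15667/40058 + u(W(15, 5), 199)/(-21566) = 15667/40058 + (2*199/(-40 + (3 + 5)))/(-21566) = 15667*(1/40058) + (2*199/(-40 + 8))*(-1/21566) = 15667/40058 + (2*199/(-32))*(-1/21566) = 15667/40058 + (2*199*(-1/32))*(-1/21566) = 15667/40058 - 199/16*(-1/21566) = 15667/40058 + 199/345056 = 2706981947/6911126624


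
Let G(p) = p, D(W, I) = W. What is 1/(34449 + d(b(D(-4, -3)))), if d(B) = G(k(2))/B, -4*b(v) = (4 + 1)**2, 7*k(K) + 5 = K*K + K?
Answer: 175/6028571 ≈ 2.9028e-5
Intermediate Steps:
k(K) = -5/7 + K/7 + K**2/7 (k(K) = -5/7 + (K*K + K)/7 = -5/7 + (K**2 + K)/7 = -5/7 + (K + K**2)/7 = -5/7 + (K/7 + K**2/7) = -5/7 + K/7 + K**2/7)
b(v) = -25/4 (b(v) = -(4 + 1)**2/4 = -1/4*5**2 = -1/4*25 = -25/4)
d(B) = 1/(7*B) (d(B) = (-5/7 + (1/7)*2 + (1/7)*2**2)/B = (-5/7 + 2/7 + (1/7)*4)/B = (-5/7 + 2/7 + 4/7)/B = 1/(7*B))
1/(34449 + d(b(D(-4, -3)))) = 1/(34449 + 1/(7*(-25/4))) = 1/(34449 + (1/7)*(-4/25)) = 1/(34449 - 4/175) = 1/(6028571/175) = 175/6028571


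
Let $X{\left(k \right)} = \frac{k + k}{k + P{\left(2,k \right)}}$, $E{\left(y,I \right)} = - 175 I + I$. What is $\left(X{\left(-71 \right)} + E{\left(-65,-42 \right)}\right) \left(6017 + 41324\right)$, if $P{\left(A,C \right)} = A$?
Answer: $\frac{23878516354}{69} \approx 3.4607 \cdot 10^{8}$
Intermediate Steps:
$E{\left(y,I \right)} = - 174 I$
$X{\left(k \right)} = \frac{2 k}{2 + k}$ ($X{\left(k \right)} = \frac{k + k}{k + 2} = \frac{2 k}{2 + k}$)
$\left(X{\left(-71 \right)} + E{\left(-65,-42 \right)}\right) \left(6017 + 41324\right) = \left(2 \left(-71\right) \frac{1}{2 - 71} - -7308\right) \left(6017 + 41324\right) = \left(2 \left(-71\right) \frac{1}{-69} + 7308\right) 47341 = \left(2 \left(-71\right) \left(- \frac{1}{69}\right) + 7308\right) 47341 = \left(\frac{142}{69} + 7308\right) 47341 = \frac{504394}{69} \cdot 47341 = \frac{23878516354}{69}$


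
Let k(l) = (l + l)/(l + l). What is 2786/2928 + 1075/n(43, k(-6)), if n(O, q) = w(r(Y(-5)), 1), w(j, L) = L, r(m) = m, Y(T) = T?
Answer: 1575193/1464 ≈ 1076.0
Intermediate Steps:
k(l) = 1 (k(l) = (2*l)/((2*l)) = (2*l)*(1/(2*l)) = 1)
n(O, q) = 1
2786/2928 + 1075/n(43, k(-6)) = 2786/2928 + 1075/1 = 2786*(1/2928) + 1075*1 = 1393/1464 + 1075 = 1575193/1464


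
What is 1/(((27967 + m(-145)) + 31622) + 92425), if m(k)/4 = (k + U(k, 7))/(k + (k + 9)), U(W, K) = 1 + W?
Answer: 281/42717090 ≈ 6.5782e-6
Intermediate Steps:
m(k) = 4*(1 + 2*k)/(9 + 2*k) (m(k) = 4*((k + (1 + k))/(k + (k + 9))) = 4*((1 + 2*k)/(k + (9 + k))) = 4*((1 + 2*k)/(9 + 2*k)) = 4*(1 + 2*k)/(9 + 2*k))
1/(((27967 + m(-145)) + 31622) + 92425) = 1/(((27967 + 4*(1 + 2*(-145))/(9 + 2*(-145))) + 31622) + 92425) = 1/(((27967 + 4*(1 - 290)/(9 - 290)) + 31622) + 92425) = 1/(((27967 + 4*(-289)/(-281)) + 31622) + 92425) = 1/(((27967 + 4*(-1/281)*(-289)) + 31622) + 92425) = 1/(((27967 + 1156/281) + 31622) + 92425) = 1/((7859883/281 + 31622) + 92425) = 1/(16745665/281 + 92425) = 1/(42717090/281) = 281/42717090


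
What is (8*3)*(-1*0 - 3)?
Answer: -72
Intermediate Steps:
(8*3)*(-1*0 - 3) = 24*(0 - 3) = 24*(-3) = -72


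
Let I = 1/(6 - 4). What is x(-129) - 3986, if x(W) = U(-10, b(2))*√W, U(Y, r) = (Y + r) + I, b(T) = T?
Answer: -3986 - 15*I*√129/2 ≈ -3986.0 - 85.184*I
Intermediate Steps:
I = ½ (I = 1/2 = ½ ≈ 0.50000)
U(Y, r) = ½ + Y + r (U(Y, r) = (Y + r) + ½ = ½ + Y + r)
x(W) = -15*√W/2 (x(W) = (½ - 10 + 2)*√W = -15*√W/2)
x(-129) - 3986 = -15*I*√129/2 - 3986 = -3986 - 15*I*√129/2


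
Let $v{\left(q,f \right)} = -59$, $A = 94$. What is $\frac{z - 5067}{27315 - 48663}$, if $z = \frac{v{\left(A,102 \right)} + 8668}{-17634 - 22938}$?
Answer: $\frac{205586933}{866131056} \approx 0.23736$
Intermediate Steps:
$z = - \frac{8609}{40572}$ ($z = \frac{-59 + 8668}{-17634 - 22938} = \frac{8609}{-40572} = 8609 \left(- \frac{1}{40572}\right) = - \frac{8609}{40572} \approx -0.21219$)
$\frac{z - 5067}{27315 - 48663} = \frac{- \frac{8609}{40572} - 5067}{27315 - 48663} = - \frac{205586933}{40572 \left(-21348\right)} = \left(- \frac{205586933}{40572}\right) \left(- \frac{1}{21348}\right) = \frac{205586933}{866131056}$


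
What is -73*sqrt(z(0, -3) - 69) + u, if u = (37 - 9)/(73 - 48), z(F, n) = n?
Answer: 28/25 - 438*I*sqrt(2) ≈ 1.12 - 619.43*I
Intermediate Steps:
u = 28/25 ≈ 1.1200
-73*sqrt(z(0, -3) - 69) + u = -73*sqrt(-3 - 69) + 28/25 = -438*I*sqrt(2) + 28/25 = 28/25 - 438*I*sqrt(2)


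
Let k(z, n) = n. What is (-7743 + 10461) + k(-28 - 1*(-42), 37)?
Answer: 2755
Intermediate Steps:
(-7743 + 10461) + k(-28 - 1*(-42), 37) = (-7743 + 10461) + 37 = 2718 + 37 = 2755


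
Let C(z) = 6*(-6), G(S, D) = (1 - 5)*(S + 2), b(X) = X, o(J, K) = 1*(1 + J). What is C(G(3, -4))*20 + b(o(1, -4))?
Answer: -718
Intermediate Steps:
o(J, K) = 1 + J
G(S, D) = -8 - 4*S (G(S, D) = -4*(2 + S) = -8 - 4*S)
C(z) = -36
C(G(3, -4))*20 + b(o(1, -4)) = -36*20 + (1 + 1) = -720 + 2 = -718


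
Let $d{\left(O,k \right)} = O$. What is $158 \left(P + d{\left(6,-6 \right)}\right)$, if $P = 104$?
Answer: $17380$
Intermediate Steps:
$158 \left(P + d{\left(6,-6 \right)}\right) = 158 \left(104 + 6\right) = 158 \cdot 110 = 17380$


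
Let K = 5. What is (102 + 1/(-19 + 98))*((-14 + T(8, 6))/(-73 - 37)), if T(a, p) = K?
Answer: 72531/8690 ≈ 8.3465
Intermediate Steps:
T(a, p) = 5
(102 + 1/(-19 + 98))*((-14 + T(8, 6))/(-73 - 37)) = (102 + 1/(-19 + 98))*((-14 + 5)/(-73 - 37)) = (102 + 1/79)*(-9/(-110)) = (102 + 1/79)*(-9*(-1/110)) = (8059/79)*(9/110) = 72531/8690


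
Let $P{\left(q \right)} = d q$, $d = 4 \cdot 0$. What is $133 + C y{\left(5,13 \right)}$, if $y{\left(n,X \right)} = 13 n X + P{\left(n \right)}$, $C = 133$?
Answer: $112518$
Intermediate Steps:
$d = 0$
$P{\left(q \right)} = 0$ ($P{\left(q \right)} = 0 q = 0$)
$y{\left(n,X \right)} = 13 X n$ ($y{\left(n,X \right)} = 13 n X + 0 = 13 X n + 0 = 13 X n$)
$133 + C y{\left(5,13 \right)} = 133 + 133 \cdot 13 \cdot 13 \cdot 5 = 133 + 133 \cdot 845 = 133 + 112385 = 112518$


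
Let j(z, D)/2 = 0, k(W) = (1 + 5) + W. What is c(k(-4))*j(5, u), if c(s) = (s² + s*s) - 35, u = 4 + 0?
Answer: 0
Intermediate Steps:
k(W) = 6 + W
u = 4
j(z, D) = 0 (j(z, D) = 2*0 = 0)
c(s) = -35 + 2*s² (c(s) = (s² + s²) - 35 = 2*s² - 35 = -35 + 2*s²)
c(k(-4))*j(5, u) = (-35 + 2*(6 - 4)²)*0 = (-35 + 2*2²)*0 = (-35 + 2*4)*0 = (-35 + 8)*0 = -27*0 = 0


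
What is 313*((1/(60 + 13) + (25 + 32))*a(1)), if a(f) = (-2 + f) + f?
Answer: 0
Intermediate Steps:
a(f) = -2 + 2*f
313*((1/(60 + 13) + (25 + 32))*a(1)) = 313*((1/(60 + 13) + (25 + 32))*(-2 + 2*1)) = 313*((1/73 + 57)*(-2 + 2)) = 313*((1/73 + 57)*0) = 313*((4162/73)*0) = 313*0 = 0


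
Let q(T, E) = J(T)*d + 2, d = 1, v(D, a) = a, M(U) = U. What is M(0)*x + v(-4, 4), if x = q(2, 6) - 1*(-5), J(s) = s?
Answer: 4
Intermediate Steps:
q(T, E) = 2 + T (q(T, E) = T*1 + 2 = T + 2 = 2 + T)
x = 9 (x = (2 + 2) - 1*(-5) = 4 + 5 = 9)
M(0)*x + v(-4, 4) = 0*9 + 4 = 0 + 4 = 4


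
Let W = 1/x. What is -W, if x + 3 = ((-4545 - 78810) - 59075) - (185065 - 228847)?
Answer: 1/98651 ≈ 1.0137e-5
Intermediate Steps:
x = -98651 (x = -3 + (((-4545 - 78810) - 59075) - (185065 - 228847)) = -3 + ((-83355 - 59075) - 1*(-43782)) = -3 + (-142430 + 43782) = -3 - 98648 = -98651)
W = -1/98651 (W = 1/(-98651) = -1/98651 ≈ -1.0137e-5)
-W = -1*(-1/98651) = 1/98651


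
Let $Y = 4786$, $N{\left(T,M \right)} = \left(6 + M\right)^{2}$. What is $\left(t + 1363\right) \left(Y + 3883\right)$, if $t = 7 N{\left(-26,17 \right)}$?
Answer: $43917154$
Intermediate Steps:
$t = 3703$ ($t = 7 \left(6 + 17\right)^{2} = 7 \cdot 23^{2} = 7 \cdot 529 = 3703$)
$\left(t + 1363\right) \left(Y + 3883\right) = \left(3703 + 1363\right) \left(4786 + 3883\right) = 5066 \cdot 8669 = 43917154$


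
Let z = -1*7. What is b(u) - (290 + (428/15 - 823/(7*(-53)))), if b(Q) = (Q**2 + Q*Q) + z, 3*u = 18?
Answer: -1423258/5565 ≈ -255.75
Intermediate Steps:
u = 6 (u = (1/3)*18 = 6)
z = -7
b(Q) = -7 + 2*Q**2 (b(Q) = (Q**2 + Q*Q) - 7 = (Q**2 + Q**2) - 7 = 2*Q**2 - 7 = -7 + 2*Q**2)
b(u) - (290 + (428/15 - 823/(7*(-53)))) = (-7 + 2*6**2) - (290 + (428/15 - 823/(7*(-53)))) = (-7 + 2*36) - (290 + (428*(1/15) - 823/(-371))) = (-7 + 72) - (290 + (428/15 - 823*(-1/371))) = 65 - (290 + (428/15 + 823/371)) = 65 - (290 + 171133/5565) = 65 - 1*1784983/5565 = 65 - 1784983/5565 = -1423258/5565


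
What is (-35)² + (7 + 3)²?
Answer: 1325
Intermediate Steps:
(-35)² + (7 + 3)² = 1225 + 10² = 1225 + 100 = 1325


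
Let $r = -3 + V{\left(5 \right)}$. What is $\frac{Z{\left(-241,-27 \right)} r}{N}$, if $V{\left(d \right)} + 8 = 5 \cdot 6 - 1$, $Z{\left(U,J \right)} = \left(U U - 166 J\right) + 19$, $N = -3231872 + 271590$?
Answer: $- \frac{43326}{113857} \approx -0.38053$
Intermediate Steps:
$N = -2960282$
$Z{\left(U,J \right)} = 19 + U^{2} - 166 J$ ($Z{\left(U,J \right)} = \left(U^{2} - 166 J\right) + 19 = 19 + U^{2} - 166 J$)
$V{\left(d \right)} = 21$ ($V{\left(d \right)} = -8 + \left(5 \cdot 6 - 1\right) = -8 + \left(30 - 1\right) = -8 + 29 = 21$)
$r = 18$ ($r = -3 + 21 = 18$)
$\frac{Z{\left(-241,-27 \right)} r}{N} = \frac{\left(19 + \left(-241\right)^{2} - -4482\right) 18}{-2960282} = \left(19 + 58081 + 4482\right) 18 \left(- \frac{1}{2960282}\right) = 62582 \cdot 18 \left(- \frac{1}{2960282}\right) = 1126476 \left(- \frac{1}{2960282}\right) = - \frac{43326}{113857}$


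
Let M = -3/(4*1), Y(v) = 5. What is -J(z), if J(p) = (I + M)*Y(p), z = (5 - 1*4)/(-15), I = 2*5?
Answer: -185/4 ≈ -46.250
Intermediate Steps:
M = -¾ (M = -3/4 = -3*¼ = -¾ ≈ -0.75000)
I = 10
z = -1/15 (z = (5 - 4)*(-1/15) = 1*(-1/15) = -1/15 ≈ -0.066667)
J(p) = 185/4 (J(p) = (10 - ¾)*5 = (37/4)*5 = 185/4)
-J(z) = -1*185/4 = -185/4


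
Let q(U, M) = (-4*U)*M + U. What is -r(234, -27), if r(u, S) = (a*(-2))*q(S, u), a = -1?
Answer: -50490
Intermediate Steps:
q(U, M) = U - 4*M*U (q(U, M) = -4*M*U + U = U - 4*M*U)
r(u, S) = 2*S*(1 - 4*u) (r(u, S) = (-1*(-2))*(S*(1 - 4*u)) = 2*(S*(1 - 4*u)) = 2*S*(1 - 4*u))
-r(234, -27) = -2*(-27)*(1 - 4*234) = -2*(-27)*(1 - 936) = -2*(-27)*(-935) = -1*50490 = -50490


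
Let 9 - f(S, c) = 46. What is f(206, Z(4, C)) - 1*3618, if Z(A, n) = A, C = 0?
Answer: -3655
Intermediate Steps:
f(S, c) = -37 (f(S, c) = 9 - 1*46 = 9 - 46 = -37)
f(206, Z(4, C)) - 1*3618 = -37 - 1*3618 = -37 - 3618 = -3655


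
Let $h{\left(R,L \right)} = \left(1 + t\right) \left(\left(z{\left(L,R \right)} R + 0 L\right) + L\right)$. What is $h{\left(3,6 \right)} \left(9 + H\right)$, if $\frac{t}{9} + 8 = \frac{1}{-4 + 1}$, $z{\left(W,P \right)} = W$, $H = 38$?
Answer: $-83472$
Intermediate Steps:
$t = -75$ ($t = -72 + \frac{9}{-4 + 1} = -72 + \frac{9}{-3} = -72 + 9 \left(- \frac{1}{3}\right) = -72 - 3 = -75$)
$h{\left(R,L \right)} = - 74 L - 74 L R$ ($h{\left(R,L \right)} = \left(1 - 75\right) \left(\left(L R + 0 L\right) + L\right) = - 74 \left(\left(L R + 0\right) + L\right) = - 74 \left(L R + L\right) = - 74 \left(L + L R\right) = - 74 L - 74 L R$)
$h{\left(3,6 \right)} \left(9 + H\right) = 74 \cdot 6 \left(-1 - 3\right) \left(9 + 38\right) = 74 \cdot 6 \left(-1 - 3\right) 47 = 74 \cdot 6 \left(-4\right) 47 = \left(-1776\right) 47 = -83472$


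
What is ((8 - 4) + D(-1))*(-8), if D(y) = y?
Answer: -24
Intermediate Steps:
((8 - 4) + D(-1))*(-8) = ((8 - 4) - 1)*(-8) = (4 - 1)*(-8) = 3*(-8) = -24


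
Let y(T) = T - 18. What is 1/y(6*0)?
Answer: -1/18 ≈ -0.055556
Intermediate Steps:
y(T) = -18 + T
1/y(6*0) = 1/(-18 + 6*0) = 1/(-18 + 0) = 1/(-18) = -1/18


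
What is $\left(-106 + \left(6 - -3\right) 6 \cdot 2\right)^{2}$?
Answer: $4$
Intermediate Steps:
$\left(-106 + \left(6 - -3\right) 6 \cdot 2\right)^{2} = \left(-106 + \left(6 + 3\right) 6 \cdot 2\right)^{2} = \left(-106 + 9 \cdot 6 \cdot 2\right)^{2} = \left(-106 + 54 \cdot 2\right)^{2} = \left(-106 + 108\right)^{2} = 2^{2} = 4$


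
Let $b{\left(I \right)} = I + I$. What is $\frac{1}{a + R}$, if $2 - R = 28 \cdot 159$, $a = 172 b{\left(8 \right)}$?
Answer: $- \frac{1}{1698} \approx -0.00058893$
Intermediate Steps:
$b{\left(I \right)} = 2 I$
$a = 2752$ ($a = 172 \cdot 2 \cdot 8 = 172 \cdot 16 = 2752$)
$R = -4450$ ($R = 2 - 28 \cdot 159 = 2 - 4452 = -4450$)
$\frac{1}{a + R} = \frac{1}{2752 - 4450} = \frac{1}{-1698} = - \frac{1}{1698}$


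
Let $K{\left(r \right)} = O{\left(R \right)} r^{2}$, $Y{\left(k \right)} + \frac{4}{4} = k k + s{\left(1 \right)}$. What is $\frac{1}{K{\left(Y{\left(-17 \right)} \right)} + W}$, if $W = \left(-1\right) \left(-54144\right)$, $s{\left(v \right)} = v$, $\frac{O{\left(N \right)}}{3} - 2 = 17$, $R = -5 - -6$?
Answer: $\frac{1}{4814841} \approx 2.0769 \cdot 10^{-7}$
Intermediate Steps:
$R = 1$ ($R = -5 + 6 = 1$)
$O{\left(N \right)} = 57$ ($O{\left(N \right)} = 6 + 3 \cdot 17 = 6 + 51 = 57$)
$W = 54144$
$Y{\left(k \right)} = k^{2}$ ($Y{\left(k \right)} = -1 + \left(k k + 1\right) = -1 + \left(k^{2} + 1\right) = -1 + \left(1 + k^{2}\right) = k^{2}$)
$K{\left(r \right)} = 57 r^{2}$
$\frac{1}{K{\left(Y{\left(-17 \right)} \right)} + W} = \frac{1}{57 \left(\left(-17\right)^{2}\right)^{2} + 54144} = \frac{1}{57 \cdot 289^{2} + 54144} = \frac{1}{57 \cdot 83521 + 54144} = \frac{1}{4760697 + 54144} = \frac{1}{4814841}$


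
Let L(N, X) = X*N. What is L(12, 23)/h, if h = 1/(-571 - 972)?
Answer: -425868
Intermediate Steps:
h = -1/1543 (h = 1/(-1543) = -1/1543 ≈ -0.00064809)
L(N, X) = N*X
L(12, 23)/h = (12*23)/(-1/1543) = 276*(-1543) = -425868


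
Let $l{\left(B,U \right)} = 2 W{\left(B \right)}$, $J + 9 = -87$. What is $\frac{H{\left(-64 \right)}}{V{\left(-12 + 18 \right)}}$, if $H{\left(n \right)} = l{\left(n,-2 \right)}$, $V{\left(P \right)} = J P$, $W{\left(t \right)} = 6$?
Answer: $- \frac{1}{48} \approx -0.020833$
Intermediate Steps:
$J = -96$ ($J = -9 - 87 = -96$)
$V{\left(P \right)} = - 96 P$
$l{\left(B,U \right)} = 12$ ($l{\left(B,U \right)} = 2 \cdot 6 = 12$)
$H{\left(n \right)} = 12$
$\frac{H{\left(-64 \right)}}{V{\left(-12 + 18 \right)}} = \frac{12}{\left(-96\right) \left(-12 + 18\right)} = \frac{12}{\left(-96\right) 6} = \frac{12}{-576} = 12 \left(- \frac{1}{576}\right) = - \frac{1}{48}$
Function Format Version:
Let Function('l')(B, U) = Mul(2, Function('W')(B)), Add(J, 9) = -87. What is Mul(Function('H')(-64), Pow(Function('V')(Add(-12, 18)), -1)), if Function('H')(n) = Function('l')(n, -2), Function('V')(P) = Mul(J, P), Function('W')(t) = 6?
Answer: Rational(-1, 48) ≈ -0.020833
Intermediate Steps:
J = -96 (J = Add(-9, -87) = -96)
Function('V')(P) = Mul(-96, P)
Function('l')(B, U) = 12 (Function('l')(B, U) = Mul(2, 6) = 12)
Function('H')(n) = 12
Mul(Function('H')(-64), Pow(Function('V')(Add(-12, 18)), -1)) = Mul(12, Pow(Mul(-96, Add(-12, 18)), -1)) = Mul(12, Pow(Mul(-96, 6), -1)) = Mul(12, Pow(-576, -1)) = Mul(12, Rational(-1, 576)) = Rational(-1, 48)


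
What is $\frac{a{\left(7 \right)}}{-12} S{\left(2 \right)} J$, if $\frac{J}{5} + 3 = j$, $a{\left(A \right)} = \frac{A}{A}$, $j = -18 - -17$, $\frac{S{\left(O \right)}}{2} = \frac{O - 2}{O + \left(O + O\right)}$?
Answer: $0$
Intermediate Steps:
$S{\left(O \right)} = \frac{2 \left(-2 + O\right)}{3 O}$ ($S{\left(O \right)} = 2 \frac{O - 2}{O + \left(O + O\right)} = 2 \frac{-2 + O}{O + 2 O} = 2 \frac{-2 + O}{3 O} = \frac{2 \left(-2 + O\right)}{3 O}$)
$j = -1$ ($j = -18 + 17 = -1$)
$a{\left(A \right)} = 1$
$J = -20$ ($J = -15 + 5 \left(-1\right) = -15 - 5 = -20$)
$\frac{a{\left(7 \right)}}{-12} S{\left(2 \right)} J = 1 \frac{1}{-12} \frac{2 \left(-2 + 2\right)}{3 \cdot 2} \left(-20\right) = 1 \left(- \frac{1}{12}\right) \frac{2}{3} \cdot \frac{1}{2} \cdot 0 \left(-20\right) = \left(- \frac{1}{12}\right) 0 \left(-20\right) = 0 \left(-20\right) = 0$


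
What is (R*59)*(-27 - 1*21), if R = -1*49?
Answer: 138768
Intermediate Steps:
R = -49
(R*59)*(-27 - 1*21) = (-49*59)*(-27 - 1*21) = -2891*(-27 - 21) = -2891*(-48) = 138768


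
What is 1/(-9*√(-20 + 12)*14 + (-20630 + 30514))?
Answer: 353/3493588 + 9*I*√2/3493588 ≈ 0.00010104 + 3.6432e-6*I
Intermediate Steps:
1/(-9*√(-20 + 12)*14 + (-20630 + 30514)) = 1/(-18*I*√2*14 + 9884) = 1/(-252*I*√2 + 9884) = 1/(9884 - 252*I*√2)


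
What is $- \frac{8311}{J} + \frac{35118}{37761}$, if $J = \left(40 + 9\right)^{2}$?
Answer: $- \frac{76504451}{30221387} \approx -2.5315$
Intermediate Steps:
$J = 2401$ ($J = 49^{2} = 2401$)
$- \frac{8311}{J} + \frac{35118}{37761} = - \frac{8311}{2401} + \frac{35118}{37761} = \left(-8311\right) \frac{1}{2401} + 35118 \cdot \frac{1}{37761} = - \frac{8311}{2401} + \frac{11706}{12587} = - \frac{76504451}{30221387}$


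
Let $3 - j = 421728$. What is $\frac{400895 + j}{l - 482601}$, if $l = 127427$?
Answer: $\frac{10415}{177587} \approx 0.058647$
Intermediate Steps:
$j = -421725$ ($j = 3 - 421728 = -421725$)
$\frac{400895 + j}{l - 482601} = \frac{400895 - 421725}{127427 - 482601} = - \frac{20830}{-355174} = \left(-20830\right) \left(- \frac{1}{355174}\right) = \frac{10415}{177587}$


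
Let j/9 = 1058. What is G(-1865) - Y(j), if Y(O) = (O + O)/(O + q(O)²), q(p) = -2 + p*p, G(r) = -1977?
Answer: -8126234731469626293/4110386814096923 ≈ -1977.0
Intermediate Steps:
j = 9522 (j = 9*1058 = 9522)
q(p) = -2 + p²
Y(O) = 2*O/(O + (-2 + O²)²) (Y(O) = (O + O)/(O + (-2 + O²)²) = (2*O)/(O + (-2 + O²)²) = 2*O/(O + (-2 + O²)²))
G(-1865) - Y(j) = -1977 - 2*9522/(9522 + (-2 + 9522²)²) = -1977 - 2*9522/(9522 + (-2 + 90668484)²) = -1977 - 2*9522/(9522 + 90668482²) = -1977 - 2*9522/(9522 + 8220773628184324) = -1977 - 2*9522/8220773628193846 = -1977 - 1*9522/4110386814096923 = -1977 - 9522/4110386814096923 = -8126234731469626293/4110386814096923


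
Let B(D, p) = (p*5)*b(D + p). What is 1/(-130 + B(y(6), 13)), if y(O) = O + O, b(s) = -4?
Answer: -1/390 ≈ -0.0025641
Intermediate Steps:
y(O) = 2*O
B(D, p) = -20*p (B(D, p) = (p*5)*(-4) = (5*p)*(-4) = -20*p)
1/(-130 + B(y(6), 13)) = 1/(-130 - 20*13) = 1/(-130 - 260) = 1/(-390) = -1/390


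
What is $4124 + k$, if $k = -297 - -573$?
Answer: $4400$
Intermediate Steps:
$k = 276$ ($k = -297 + 573 = 276$)
$4124 + k = 4124 + 276 = 4400$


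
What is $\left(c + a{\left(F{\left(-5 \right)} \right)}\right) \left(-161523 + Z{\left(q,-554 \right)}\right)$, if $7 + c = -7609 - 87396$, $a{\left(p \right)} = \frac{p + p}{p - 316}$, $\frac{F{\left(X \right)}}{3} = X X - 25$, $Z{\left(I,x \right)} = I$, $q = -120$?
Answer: $15358024716$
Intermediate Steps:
$F{\left(X \right)} = -75 + 3 X^{2}$ ($F{\left(X \right)} = 3 \left(X X - 25\right) = 3 \left(X^{2} - 25\right) = 3 \left(-25 + X^{2}\right) = -75 + 3 X^{2}$)
$a{\left(p \right)} = \frac{2 p}{-316 + p}$
$c = -95012$ ($c = -7 - 95005 = -95012$)
$\left(c + a{\left(F{\left(-5 \right)} \right)}\right) \left(-161523 + Z{\left(q,-554 \right)}\right) = \left(-95012 + \frac{2 \left(-75 + 3 \left(-5\right)^{2}\right)}{-316 - \left(75 - 3 \left(-5\right)^{2}\right)}\right) \left(-161523 - 120\right) = \left(-95012 + \frac{2 \left(-75 + 3 \cdot 25\right)}{-316 + \left(-75 + 3 \cdot 25\right)}\right) \left(-161643\right) = \left(-95012 + \frac{2 \left(-75 + 75\right)}{-316 + \left(-75 + 75\right)}\right) \left(-161643\right) = \left(-95012 + 2 \cdot 0 \frac{1}{-316 + 0}\right) \left(-161643\right) = \left(-95012 + 2 \cdot 0 \frac{1}{-316}\right) \left(-161643\right) = \left(-95012 + 2 \cdot 0 \left(- \frac{1}{316}\right)\right) \left(-161643\right) = \left(-95012 + 0\right) \left(-161643\right) = \left(-95012\right) \left(-161643\right) = 15358024716$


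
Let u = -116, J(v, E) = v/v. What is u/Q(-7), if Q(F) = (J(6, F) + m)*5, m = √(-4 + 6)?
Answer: 116/5 - 116*√2/5 ≈ -9.6098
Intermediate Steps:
J(v, E) = 1
m = √2 ≈ 1.4142
Q(F) = 5 + 5*√2 (Q(F) = (1 + √2)*5 = 5 + 5*√2)
u/Q(-7) = -116/(5 + 5*√2)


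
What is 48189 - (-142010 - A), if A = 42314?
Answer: 232513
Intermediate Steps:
48189 - (-142010 - A) = 48189 - (-142010 - 1*42314) = 48189 - (-142010 - 42314) = 48189 - 1*(-184324) = 48189 + 184324 = 232513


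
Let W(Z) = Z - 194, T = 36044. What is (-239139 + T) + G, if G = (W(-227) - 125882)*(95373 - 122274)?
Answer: 3397473908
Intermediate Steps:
W(Z) = -194 + Z
G = 3397677003 (G = ((-194 - 227) - 125882)*(95373 - 122274) = (-421 - 125882)*(-26901) = -126303*(-26901) = 3397677003)
(-239139 + T) + G = (-239139 + 36044) + 3397677003 = -203095 + 3397677003 = 3397473908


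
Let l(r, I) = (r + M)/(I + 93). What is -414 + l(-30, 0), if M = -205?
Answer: -38737/93 ≈ -416.53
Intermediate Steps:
l(r, I) = (-205 + r)/(93 + I) (l(r, I) = (r - 205)/(I + 93) = (-205 + r)/(93 + I))
-414 + l(-30, 0) = -414 + (-205 - 30)/(93 + 0) = -414 - 235/93 = -38737/93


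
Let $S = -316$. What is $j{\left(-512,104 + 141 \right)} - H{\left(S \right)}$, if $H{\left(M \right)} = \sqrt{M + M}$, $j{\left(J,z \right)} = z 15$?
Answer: $3675 - 2 i \sqrt{158} \approx 3675.0 - 25.14 i$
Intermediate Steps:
$j{\left(J,z \right)} = 15 z$
$H{\left(M \right)} = \sqrt{2} \sqrt{M}$ ($H{\left(M \right)} = \sqrt{2 M} = \sqrt{2} \sqrt{M}$)
$j{\left(-512,104 + 141 \right)} - H{\left(S \right)} = 15 \left(104 + 141\right) - \sqrt{2} \sqrt{-316} = 15 \cdot 245 - \sqrt{2} \cdot 2 i \sqrt{79} = 3675 - 2 i \sqrt{158}$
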